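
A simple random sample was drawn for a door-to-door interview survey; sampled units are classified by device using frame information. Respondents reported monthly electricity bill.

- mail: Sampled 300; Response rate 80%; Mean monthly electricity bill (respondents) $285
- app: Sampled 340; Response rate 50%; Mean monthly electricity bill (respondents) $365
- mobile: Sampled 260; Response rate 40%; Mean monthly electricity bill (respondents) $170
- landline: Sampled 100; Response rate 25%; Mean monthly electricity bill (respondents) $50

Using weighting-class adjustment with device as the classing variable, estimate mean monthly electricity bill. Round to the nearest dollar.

$259

Weighting each respondent by the inverse class response rate inflates each class back to its sampled size, so the class weight is n_sampled:
  mail: 300 × 285 = 85,500
  app: 340 × 365 = 124,100
  mobile: 260 × 170 = 44,200
  landline: 100 × 50 = 5000
Adjusted estimate = 258,800 / 1,000 = 258.8 → $259.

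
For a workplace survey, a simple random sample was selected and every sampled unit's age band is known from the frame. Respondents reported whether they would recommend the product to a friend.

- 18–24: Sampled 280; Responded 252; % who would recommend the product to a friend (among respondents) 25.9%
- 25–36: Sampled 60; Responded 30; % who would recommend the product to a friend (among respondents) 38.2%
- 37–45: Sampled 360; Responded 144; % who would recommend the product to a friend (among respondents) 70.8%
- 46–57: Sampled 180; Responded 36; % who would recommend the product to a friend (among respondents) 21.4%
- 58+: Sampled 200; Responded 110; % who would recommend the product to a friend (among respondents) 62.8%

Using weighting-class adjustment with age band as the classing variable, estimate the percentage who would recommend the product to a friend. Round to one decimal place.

47.6%

Class response rates: 18–24 252/280 = 90%, 25–36 30/60 = 50%, 37–45 144/360 = 40%, 46–57 36/180 = 20%, 58+ 110/200 = 55%.
With weight = n_sampled/n_responded per class, the weighted class total is n_sampled:
  18–24: 280 × 25.9 = 7252
  25–36: 60 × 38.2 = 2292
  37–45: 360 × 70.8 = 25,488
  46–57: 180 × 21.4 = 3852
  58+: 200 × 62.8 = 12,560
Adjusted estimate = 51,444 / 1,080 = 47.6333 → 47.6%.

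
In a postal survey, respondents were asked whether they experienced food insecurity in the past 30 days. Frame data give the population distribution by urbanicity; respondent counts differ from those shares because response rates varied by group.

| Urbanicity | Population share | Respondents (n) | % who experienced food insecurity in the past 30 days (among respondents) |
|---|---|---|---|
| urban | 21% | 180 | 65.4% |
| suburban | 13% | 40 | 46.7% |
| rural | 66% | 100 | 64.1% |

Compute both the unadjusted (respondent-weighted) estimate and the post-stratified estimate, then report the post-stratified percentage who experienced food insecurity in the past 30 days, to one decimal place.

62.1%

Naive respondent-only estimate (weights = respondent counts):
  (180/320)×65.4 + (40/320)×46.7 + (100/320)×64.1 = 62.6562%
Reweighting by population urbanicity shares:
  0.21×65.4 + 0.13×46.7 + 0.66×64.1 = 62.111%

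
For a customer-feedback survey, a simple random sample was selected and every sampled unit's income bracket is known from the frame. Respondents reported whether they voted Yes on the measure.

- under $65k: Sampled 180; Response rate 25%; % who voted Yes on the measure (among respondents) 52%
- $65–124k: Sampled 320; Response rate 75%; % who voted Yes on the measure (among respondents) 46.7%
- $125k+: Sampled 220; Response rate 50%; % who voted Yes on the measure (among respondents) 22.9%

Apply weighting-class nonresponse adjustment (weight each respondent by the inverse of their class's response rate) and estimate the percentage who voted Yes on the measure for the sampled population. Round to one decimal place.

Each respondent's weight = sampled/responded in their class; summing within a class gives n_sampled, so:
  under $65k: 180 × 52 = 9360
  $65–124k: 320 × 46.7 = 14,944
  $125k+: 220 × 22.9 = 5038
Adjusted estimate = 29,342 / 720 = 40.7528 → 40.8%.

40.8%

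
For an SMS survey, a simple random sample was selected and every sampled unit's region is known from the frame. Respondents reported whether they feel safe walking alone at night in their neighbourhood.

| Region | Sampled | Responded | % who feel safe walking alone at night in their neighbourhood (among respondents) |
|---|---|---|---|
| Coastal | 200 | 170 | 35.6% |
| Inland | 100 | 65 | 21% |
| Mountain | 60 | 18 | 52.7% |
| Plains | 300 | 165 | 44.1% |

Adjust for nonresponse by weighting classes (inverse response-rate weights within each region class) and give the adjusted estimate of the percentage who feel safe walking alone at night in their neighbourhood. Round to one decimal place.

Class response rates: Coastal 170/200 = 85%, Inland 65/100 = 65%, Mountain 18/60 = 30%, Plains 165/300 = 55%.
With weight = n_sampled/n_responded per class, the weighted class total is n_sampled:
  Coastal: 200 × 35.6 = 7120
  Inland: 100 × 21 = 2100
  Mountain: 60 × 52.7 = 3162
  Plains: 300 × 44.1 = 13,230
Adjusted estimate = 25,612 / 660 = 38.8061 → 38.8%.

38.8%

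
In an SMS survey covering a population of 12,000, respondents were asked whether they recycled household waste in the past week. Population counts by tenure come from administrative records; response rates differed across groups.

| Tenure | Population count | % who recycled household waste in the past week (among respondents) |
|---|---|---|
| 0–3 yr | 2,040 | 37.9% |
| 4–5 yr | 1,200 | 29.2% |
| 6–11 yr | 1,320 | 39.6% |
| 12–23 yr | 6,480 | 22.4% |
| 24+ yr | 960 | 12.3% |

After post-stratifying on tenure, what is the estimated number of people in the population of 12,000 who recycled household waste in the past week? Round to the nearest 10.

Estimated count per cell = population count × respondent percentage:
  0–3 yr: 2,040 × 37.9% = 773.16
  4–5 yr: 1,200 × 29.2% = 350.4
  6–11 yr: 1,320 × 39.6% = 522.72
  12–23 yr: 6,480 × 22.4% = 1451.52
  24+ yr: 960 × 12.3% = 118.08
Estimated total = 3215.88 → 3,220.

3,220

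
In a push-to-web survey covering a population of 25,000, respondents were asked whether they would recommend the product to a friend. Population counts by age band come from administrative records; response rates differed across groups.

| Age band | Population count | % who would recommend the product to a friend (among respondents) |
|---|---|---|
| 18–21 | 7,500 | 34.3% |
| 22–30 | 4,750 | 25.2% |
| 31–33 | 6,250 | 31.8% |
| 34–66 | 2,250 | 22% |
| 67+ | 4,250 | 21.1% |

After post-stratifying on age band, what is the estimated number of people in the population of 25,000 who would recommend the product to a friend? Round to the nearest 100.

7,100

Estimated count per cell = population count × respondent percentage:
  18–21: 7,500 × 34.3% = 2572.5
  22–30: 4,750 × 25.2% = 1197
  31–33: 6,250 × 31.8% = 1987.5
  34–66: 2,250 × 22% = 495
  67+: 4,250 × 21.1% = 896.75
Estimated total = 7148.75 → 7,100.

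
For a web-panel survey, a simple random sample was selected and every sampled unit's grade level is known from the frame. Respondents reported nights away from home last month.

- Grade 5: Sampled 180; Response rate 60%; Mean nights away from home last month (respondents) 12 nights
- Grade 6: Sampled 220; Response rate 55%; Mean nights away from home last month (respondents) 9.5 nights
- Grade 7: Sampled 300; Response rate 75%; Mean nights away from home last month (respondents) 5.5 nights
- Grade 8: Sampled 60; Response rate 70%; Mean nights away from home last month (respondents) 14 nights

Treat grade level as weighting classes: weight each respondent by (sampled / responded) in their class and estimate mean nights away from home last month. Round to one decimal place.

Weighting each respondent by the inverse class response rate inflates each class back to its sampled size, so the class weight is n_sampled:
  Grade 5: 180 × 12 = 2160
  Grade 6: 220 × 9.5 = 2090
  Grade 7: 300 × 5.5 = 1650
  Grade 8: 60 × 14 = 840
Adjusted estimate = 6740 / 760 = 8.86842 → 8.9.

8.9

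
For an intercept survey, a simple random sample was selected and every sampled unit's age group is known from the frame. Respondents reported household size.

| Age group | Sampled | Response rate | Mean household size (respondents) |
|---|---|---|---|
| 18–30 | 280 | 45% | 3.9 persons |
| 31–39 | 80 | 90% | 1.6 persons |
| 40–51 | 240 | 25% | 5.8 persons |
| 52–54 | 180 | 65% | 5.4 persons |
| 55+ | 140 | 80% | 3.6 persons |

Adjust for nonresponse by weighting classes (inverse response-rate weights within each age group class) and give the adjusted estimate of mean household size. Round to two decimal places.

Inverse-response-rate weighting restores each class to its sampled count, so class totals weight by n_sampled:
  18–30: 280 × 3.9 = 1092
  31–39: 80 × 1.6 = 128
  40–51: 240 × 5.8 = 1392
  52–54: 180 × 5.4 = 972
  55+: 140 × 3.6 = 504
Adjusted estimate = 4088 / 920 = 4.44348 → 4.44.

4.44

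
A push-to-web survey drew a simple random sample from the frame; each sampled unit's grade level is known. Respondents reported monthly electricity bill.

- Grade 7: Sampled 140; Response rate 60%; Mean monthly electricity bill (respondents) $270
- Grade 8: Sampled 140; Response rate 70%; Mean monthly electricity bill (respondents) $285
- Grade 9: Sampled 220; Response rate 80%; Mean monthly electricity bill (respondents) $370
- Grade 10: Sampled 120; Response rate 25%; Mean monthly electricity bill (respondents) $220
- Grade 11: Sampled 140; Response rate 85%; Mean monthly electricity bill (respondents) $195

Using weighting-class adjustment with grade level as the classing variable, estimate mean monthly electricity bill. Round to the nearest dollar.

Each respondent's weight = sampled/responded in their class; summing within a class gives n_sampled, so:
  Grade 7: 140 × 270 = 37,800
  Grade 8: 140 × 285 = 39,900
  Grade 9: 220 × 370 = 81,400
  Grade 10: 120 × 220 = 26,400
  Grade 11: 140 × 195 = 27,300
Adjusted estimate = 212,800 / 760 = 280 → $280.

$280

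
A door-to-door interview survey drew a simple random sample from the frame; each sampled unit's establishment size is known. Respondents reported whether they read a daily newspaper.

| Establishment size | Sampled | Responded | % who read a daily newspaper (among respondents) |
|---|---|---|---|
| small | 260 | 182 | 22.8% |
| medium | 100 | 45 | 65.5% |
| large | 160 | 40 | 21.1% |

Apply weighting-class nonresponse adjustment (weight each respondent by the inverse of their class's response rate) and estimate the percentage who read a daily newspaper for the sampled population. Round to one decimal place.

30.5%

Response rates by class: small 182/260 = 70%, medium 45/100 = 45%, large 40/160 = 25%.
Each respondent's weight = sampled/responded in their class; summing within a class gives n_sampled, so:
  small: 260 × 22.8 = 5928
  medium: 100 × 65.5 = 6550
  large: 160 × 21.1 = 3376
Adjusted estimate = 15,854 / 520 = 30.4885 → 30.5%.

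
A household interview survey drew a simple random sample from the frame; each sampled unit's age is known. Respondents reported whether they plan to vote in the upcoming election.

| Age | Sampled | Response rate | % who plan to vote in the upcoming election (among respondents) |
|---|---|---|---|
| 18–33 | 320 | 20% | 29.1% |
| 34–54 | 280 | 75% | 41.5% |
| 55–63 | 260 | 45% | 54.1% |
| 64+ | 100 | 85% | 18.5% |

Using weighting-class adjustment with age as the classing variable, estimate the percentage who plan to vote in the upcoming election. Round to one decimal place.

With weight = n_sampled/n_responded per class, the weighted class total is n_sampled:
  18–33: 320 × 29.1 = 9312
  34–54: 280 × 41.5 = 11,620
  55–63: 260 × 54.1 = 14,066
  64+: 100 × 18.5 = 1850
Adjusted estimate = 36,848 / 960 = 38.3833 → 38.4%.

38.4%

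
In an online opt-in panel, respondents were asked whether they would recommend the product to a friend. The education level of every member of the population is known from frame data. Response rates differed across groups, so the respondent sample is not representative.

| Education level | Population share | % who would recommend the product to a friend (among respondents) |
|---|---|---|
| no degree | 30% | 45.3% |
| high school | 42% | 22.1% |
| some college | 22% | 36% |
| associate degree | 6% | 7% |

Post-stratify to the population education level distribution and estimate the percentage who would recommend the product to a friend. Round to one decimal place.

31.2%

Each cell contributes population-share × respondent value:
  no degree: 0.3 × 45.3 = 13.59
  high school: 0.42 × 22.1 = 9.282
  some college: 0.22 × 36 = 7.92
  associate degree: 0.06 × 7 = 0.42
Post-stratified estimate = 31.212 → 31.2%.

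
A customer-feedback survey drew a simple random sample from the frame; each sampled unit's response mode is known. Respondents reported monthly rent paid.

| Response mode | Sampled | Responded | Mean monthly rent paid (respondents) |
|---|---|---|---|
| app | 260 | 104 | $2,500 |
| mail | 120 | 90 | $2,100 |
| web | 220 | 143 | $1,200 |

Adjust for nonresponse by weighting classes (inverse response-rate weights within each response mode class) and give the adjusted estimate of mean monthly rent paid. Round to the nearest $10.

$1,940

Class response rates: app 104/260 = 40%, mail 90/120 = 75%, web 143/220 = 65%.
Inverse-response-rate weighting restores each class to its sampled count, so class totals weight by n_sampled:
  app: 260 × 2500 = 650,000
  mail: 120 × 2100 = 252,000
  web: 220 × 1200 = 264,000
Adjusted estimate = 1,166,000 / 600 = 1943.33 → $1,940.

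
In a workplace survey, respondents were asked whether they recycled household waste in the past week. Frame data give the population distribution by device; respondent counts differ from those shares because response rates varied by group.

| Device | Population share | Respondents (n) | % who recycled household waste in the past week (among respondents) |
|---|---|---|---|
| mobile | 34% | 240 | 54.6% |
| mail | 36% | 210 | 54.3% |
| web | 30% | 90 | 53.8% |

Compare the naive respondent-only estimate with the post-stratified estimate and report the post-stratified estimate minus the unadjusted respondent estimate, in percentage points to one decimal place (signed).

Without adjustment, the pooled respondent share is:
  (240/540)×54.6 + (210/540)×54.3 + (90/540)×53.8 = 54.35%
Reweighting by population device shares:
  0.34×54.6 + 0.36×54.3 + 0.3×53.8 = 54.252%
Difference = 54.252 − 54.35 = -0.098 pp.

-0.1 percentage points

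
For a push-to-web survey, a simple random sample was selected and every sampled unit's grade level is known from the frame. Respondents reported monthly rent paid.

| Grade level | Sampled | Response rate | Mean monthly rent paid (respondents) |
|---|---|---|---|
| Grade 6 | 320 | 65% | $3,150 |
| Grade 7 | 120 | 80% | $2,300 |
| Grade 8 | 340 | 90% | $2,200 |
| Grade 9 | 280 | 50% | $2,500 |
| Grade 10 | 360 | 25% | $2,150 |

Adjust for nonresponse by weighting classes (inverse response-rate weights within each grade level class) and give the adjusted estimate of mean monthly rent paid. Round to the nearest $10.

$2,470

Inverse-response-rate weighting restores each class to its sampled count, so class totals weight by n_sampled:
  Grade 6: 320 × 3150 = 1,008,000
  Grade 7: 120 × 2300 = 276,000
  Grade 8: 340 × 2200 = 748,000
  Grade 9: 280 × 2500 = 700,000
  Grade 10: 360 × 2150 = 774,000
Adjusted estimate = 3,506,000 / 1,420 = 2469.01 → $2,470.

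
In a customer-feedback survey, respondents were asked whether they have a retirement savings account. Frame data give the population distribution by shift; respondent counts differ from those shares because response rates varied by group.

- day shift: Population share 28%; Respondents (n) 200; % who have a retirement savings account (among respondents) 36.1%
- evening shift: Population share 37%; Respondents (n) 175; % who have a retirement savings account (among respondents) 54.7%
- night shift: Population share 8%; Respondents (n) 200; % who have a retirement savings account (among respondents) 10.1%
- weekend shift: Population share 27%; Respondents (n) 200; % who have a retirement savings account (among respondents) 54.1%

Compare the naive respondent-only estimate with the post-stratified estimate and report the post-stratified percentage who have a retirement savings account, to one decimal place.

45.8%

Naive respondent-only estimate (weights = respondent counts):
  (200/775)×36.1 + (175/775)×54.7 + (200/775)×10.1 + (200/775)×54.1 = 38.2355%
Reweighting by population shift shares:
  0.28×36.1 + 0.37×54.7 + 0.08×10.1 + 0.27×54.1 = 45.762%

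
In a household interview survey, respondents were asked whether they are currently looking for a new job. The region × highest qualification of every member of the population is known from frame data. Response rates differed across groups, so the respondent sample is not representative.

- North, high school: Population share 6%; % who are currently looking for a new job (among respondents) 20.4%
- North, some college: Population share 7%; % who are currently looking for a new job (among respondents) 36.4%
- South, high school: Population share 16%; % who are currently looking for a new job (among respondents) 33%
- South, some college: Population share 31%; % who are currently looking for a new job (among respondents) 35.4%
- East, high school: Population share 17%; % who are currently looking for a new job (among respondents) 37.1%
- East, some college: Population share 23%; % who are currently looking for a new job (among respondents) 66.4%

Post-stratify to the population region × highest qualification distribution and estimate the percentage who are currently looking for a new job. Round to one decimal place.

41.6%

Reweight to the known region × highest qualification distribution:
  North, high school: 0.06 × 20.4 = 1.224
  North, some college: 0.07 × 36.4 = 2.548
  South, high school: 0.16 × 33 = 5.28
  South, some college: 0.31 × 35.4 = 10.974
  East, high school: 0.17 × 37.1 = 6.307
  East, some college: 0.23 × 66.4 = 15.272
Post-stratified estimate = 41.605 → 41.6%.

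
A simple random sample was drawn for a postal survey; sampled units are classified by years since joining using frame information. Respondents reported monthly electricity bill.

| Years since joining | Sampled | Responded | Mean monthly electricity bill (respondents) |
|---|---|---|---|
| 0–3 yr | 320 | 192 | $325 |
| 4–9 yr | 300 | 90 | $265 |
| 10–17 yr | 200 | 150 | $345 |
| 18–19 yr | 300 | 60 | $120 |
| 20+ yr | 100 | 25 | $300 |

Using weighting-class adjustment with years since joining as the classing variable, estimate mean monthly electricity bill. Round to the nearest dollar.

$261

Response rates by class: 0–3 yr 192/320 = 60%, 4–9 yr 90/300 = 30%, 10–17 yr 150/200 = 75%, 18–19 yr 60/300 = 20%, 20+ yr 25/100 = 25%.
Each respondent's weight = sampled/responded in their class; summing within a class gives n_sampled, so:
  0–3 yr: 320 × 325 = 104,000
  4–9 yr: 300 × 265 = 79,500
  10–17 yr: 200 × 345 = 69,000
  18–19 yr: 300 × 120 = 36,000
  20+ yr: 100 × 300 = 30,000
Adjusted estimate = 318,500 / 1,220 = 261.066 → $261.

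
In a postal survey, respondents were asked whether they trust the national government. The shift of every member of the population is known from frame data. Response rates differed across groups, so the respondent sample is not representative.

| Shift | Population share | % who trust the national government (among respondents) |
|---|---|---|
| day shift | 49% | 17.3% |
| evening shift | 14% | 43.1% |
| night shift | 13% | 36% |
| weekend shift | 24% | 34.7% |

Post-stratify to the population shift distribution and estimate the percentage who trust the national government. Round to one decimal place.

27.5%

Post-stratification weights by population share, not respondent share:
  day shift: 0.49 × 17.3 = 8.477
  evening shift: 0.14 × 43.1 = 6.034
  night shift: 0.13 × 36 = 4.68
  weekend shift: 0.24 × 34.7 = 8.328
Post-stratified estimate = 27.519 → 27.5%.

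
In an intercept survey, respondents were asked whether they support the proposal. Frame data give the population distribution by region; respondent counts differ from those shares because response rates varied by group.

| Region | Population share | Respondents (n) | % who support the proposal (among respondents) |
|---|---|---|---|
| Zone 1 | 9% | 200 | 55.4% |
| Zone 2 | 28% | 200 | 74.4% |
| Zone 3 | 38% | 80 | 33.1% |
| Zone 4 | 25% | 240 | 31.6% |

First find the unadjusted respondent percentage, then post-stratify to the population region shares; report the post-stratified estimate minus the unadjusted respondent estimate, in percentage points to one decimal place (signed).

-4.0 percentage points

Unadjusted (pooled respondent) estimate weights by respondent counts:
  (200/720)×55.4 + (200/720)×74.4 + (80/720)×33.1 + (240/720)×31.6 = 50.2667%
Post-stratified estimate weights by population shares:
  0.09×55.4 + 0.28×74.4 + 0.38×33.1 + 0.25×31.6 = 46.296%
Difference = 46.296 − 50.2667 = -3.9707 pp.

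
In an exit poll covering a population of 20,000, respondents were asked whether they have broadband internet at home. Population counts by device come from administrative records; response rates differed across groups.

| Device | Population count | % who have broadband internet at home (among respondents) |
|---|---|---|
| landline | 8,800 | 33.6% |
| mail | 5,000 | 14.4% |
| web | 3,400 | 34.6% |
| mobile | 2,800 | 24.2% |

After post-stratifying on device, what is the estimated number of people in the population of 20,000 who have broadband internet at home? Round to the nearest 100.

Each cell contributes its population count × the respondent rate:
  landline: 8,800 × 33.6% = 2956.8
  mail: 5,000 × 14.4% = 720
  web: 3,400 × 34.6% = 1176.4
  mobile: 2,800 × 24.2% = 677.6
Estimated total = 5530.8 → 5,500.

5,500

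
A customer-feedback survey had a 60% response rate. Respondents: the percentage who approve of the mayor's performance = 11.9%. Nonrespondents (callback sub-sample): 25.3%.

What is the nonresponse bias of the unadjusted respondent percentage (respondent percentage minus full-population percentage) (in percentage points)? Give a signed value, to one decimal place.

-5.4 percentage points

Nonresponse fraction = 1 − 0.6 = 0.4.
Bias = (nonresponse fraction) × (respondent percentage − nonrespondent percentage)
     = 0.4 × (11.9 − 25.3) = 0.4 × -13.4 = -5.36.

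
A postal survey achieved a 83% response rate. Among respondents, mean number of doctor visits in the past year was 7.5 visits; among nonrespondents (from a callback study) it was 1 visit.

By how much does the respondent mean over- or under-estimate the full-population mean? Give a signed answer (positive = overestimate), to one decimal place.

+1.1

Nonresponse fraction = 1 − 0.83 = 0.17.
Bias = (nonresponse fraction) × (respondent mean − nonrespondent mean)
     = 0.17 × (7.5 − 1) = 0.17 × 6.5 = 1.105.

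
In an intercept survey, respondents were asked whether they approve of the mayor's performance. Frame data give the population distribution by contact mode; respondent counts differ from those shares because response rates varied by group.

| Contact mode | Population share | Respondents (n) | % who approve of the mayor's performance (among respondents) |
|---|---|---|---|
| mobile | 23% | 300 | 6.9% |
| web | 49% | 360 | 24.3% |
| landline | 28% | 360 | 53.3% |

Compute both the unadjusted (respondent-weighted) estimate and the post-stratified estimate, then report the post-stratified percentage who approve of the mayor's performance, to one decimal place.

Naive respondent-only estimate (weights = respondent counts):
  (300/1020)×6.9 + (360/1020)×24.3 + (360/1020)×53.3 = 29.4176%
Post-stratified estimate weights by population shares:
  0.23×6.9 + 0.49×24.3 + 0.28×53.3 = 28.418%

28.4%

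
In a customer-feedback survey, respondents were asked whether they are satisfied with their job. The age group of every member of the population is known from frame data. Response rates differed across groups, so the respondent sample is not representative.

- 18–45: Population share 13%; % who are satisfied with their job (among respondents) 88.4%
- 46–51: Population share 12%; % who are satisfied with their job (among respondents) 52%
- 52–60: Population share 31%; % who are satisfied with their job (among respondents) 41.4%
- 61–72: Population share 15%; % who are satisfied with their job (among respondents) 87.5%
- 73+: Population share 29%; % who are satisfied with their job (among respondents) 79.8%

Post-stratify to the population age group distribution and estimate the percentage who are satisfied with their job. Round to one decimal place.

Post-stratification weights by population share, not respondent share:
  18–45: 0.13 × 88.4 = 11.492
  46–51: 0.12 × 52 = 6.24
  52–60: 0.31 × 41.4 = 12.834
  61–72: 0.15 × 87.5 = 13.125
  73+: 0.29 × 79.8 = 23.142
Post-stratified estimate = 66.833 → 66.8%.

66.8%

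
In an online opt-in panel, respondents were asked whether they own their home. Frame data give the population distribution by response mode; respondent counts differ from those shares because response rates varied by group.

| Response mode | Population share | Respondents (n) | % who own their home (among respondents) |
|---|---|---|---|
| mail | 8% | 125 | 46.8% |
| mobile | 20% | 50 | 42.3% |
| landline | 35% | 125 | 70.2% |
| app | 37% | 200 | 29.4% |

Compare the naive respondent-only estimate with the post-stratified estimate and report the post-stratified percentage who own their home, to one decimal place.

Without adjustment, the pooled respondent share is:
  (125/500)×46.8 + (50/500)×42.3 + (125/500)×70.2 + (200/500)×29.4 = 45.24%
Post-stratified estimate weights by population shares:
  0.08×46.8 + 0.2×42.3 + 0.35×70.2 + 0.37×29.4 = 47.652%

47.7%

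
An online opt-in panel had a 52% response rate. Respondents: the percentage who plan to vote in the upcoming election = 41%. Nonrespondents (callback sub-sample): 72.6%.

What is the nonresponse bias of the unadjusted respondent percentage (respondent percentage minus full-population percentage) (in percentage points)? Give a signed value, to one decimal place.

Nonresponse fraction = 1 − 0.52 = 0.48.
Bias = (nonresponse fraction) × (respondent percentage − nonrespondent percentage)
     = 0.48 × (41 − 72.6) = 0.48 × -31.6 = -15.168.

-15.2 percentage points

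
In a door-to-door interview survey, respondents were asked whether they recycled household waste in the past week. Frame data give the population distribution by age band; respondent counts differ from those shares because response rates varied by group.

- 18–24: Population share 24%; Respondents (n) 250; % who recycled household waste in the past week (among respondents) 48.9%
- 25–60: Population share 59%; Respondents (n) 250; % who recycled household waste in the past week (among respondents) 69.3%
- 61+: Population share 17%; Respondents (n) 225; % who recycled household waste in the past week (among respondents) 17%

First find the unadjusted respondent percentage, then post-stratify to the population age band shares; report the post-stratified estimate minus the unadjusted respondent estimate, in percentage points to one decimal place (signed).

Naive respondent-only estimate (weights = respondent counts):
  (250/725)×48.9 + (250/725)×69.3 + (225/725)×17 = 46.0345%
Post-stratifying to population shares instead:
  0.24×48.9 + 0.59×69.3 + 0.17×17 = 55.513%
Difference = 55.513 − 46.0345 = 9.4785 pp.

+9.5 percentage points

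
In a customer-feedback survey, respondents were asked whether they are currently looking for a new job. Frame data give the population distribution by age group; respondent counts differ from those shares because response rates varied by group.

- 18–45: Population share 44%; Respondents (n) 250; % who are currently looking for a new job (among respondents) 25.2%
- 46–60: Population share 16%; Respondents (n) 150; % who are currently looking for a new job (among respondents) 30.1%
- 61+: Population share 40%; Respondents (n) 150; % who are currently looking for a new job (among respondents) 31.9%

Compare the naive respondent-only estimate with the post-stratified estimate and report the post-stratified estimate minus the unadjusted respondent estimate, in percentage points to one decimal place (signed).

Unadjusted (pooled respondent) estimate weights by respondent counts:
  (250/550)×25.2 + (150/550)×30.1 + (150/550)×31.9 = 28.3636%
Post-stratifying to population shares instead:
  0.44×25.2 + 0.16×30.1 + 0.4×31.9 = 28.664%
Difference = 28.664 − 28.3636 = 0.3004 pp.

+0.3 percentage points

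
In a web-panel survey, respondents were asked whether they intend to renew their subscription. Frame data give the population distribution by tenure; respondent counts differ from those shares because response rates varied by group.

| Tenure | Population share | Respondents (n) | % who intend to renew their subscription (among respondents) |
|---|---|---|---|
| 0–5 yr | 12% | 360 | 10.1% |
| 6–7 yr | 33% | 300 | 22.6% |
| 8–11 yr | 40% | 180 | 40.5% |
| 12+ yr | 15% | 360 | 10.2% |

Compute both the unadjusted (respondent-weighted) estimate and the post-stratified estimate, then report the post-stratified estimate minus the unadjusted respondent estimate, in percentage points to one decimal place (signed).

Unadjusted (pooled respondent) estimate weights by respondent counts:
  (360/1200)×10.1 + (300/1200)×22.6 + (180/1200)×40.5 + (360/1200)×10.2 = 17.815%
Post-stratifying to population shares instead:
  0.12×10.1 + 0.33×22.6 + 0.4×40.5 + 0.15×10.2 = 26.4%
Difference = 26.4 − 17.815 = 8.585 pp.

+8.6 percentage points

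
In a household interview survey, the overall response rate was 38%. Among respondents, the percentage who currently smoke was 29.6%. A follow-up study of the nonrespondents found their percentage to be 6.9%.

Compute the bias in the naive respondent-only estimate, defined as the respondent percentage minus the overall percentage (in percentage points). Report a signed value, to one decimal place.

+14.1 percentage points

Nonresponse fraction = 1 − 0.38 = 0.62.
Bias = (nonresponse fraction) × (respondent percentage − nonrespondent percentage)
     = 0.62 × (29.6 − 6.9) = 0.62 × 22.7 = 14.074.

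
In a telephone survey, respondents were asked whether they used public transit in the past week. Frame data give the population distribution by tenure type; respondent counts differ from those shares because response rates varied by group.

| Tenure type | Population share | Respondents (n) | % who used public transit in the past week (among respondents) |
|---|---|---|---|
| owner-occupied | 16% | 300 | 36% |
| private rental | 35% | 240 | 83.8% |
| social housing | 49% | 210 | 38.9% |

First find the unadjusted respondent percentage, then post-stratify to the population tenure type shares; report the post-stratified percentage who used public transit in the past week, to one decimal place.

Naive respondent-only estimate (weights = respondent counts):
  (300/750)×36 + (240/750)×83.8 + (210/750)×38.9 = 52.108%
Reweighting by population tenure type shares:
  0.16×36 + 0.35×83.8 + 0.49×38.9 = 54.151%

54.2%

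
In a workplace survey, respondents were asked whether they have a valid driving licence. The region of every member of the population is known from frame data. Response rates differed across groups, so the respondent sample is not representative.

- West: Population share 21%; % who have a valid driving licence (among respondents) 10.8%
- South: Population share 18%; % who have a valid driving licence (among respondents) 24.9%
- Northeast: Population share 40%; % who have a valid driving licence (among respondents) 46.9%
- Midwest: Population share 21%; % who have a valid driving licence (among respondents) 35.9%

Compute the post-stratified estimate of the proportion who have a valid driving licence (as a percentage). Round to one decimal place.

33.0%

Reweight to the known region distribution:
  West: 0.21 × 10.8 = 2.268
  South: 0.18 × 24.9 = 4.482
  Northeast: 0.4 × 46.9 = 18.76
  Midwest: 0.21 × 35.9 = 7.539
Post-stratified estimate = 33.049 → 33.0%.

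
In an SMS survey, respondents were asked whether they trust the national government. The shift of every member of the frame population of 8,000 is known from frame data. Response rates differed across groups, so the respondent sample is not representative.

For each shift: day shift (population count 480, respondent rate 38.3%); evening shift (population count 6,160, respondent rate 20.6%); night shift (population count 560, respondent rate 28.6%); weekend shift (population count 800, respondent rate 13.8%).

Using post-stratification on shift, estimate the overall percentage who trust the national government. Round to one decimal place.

21.5%

Reweight to the known shift distribution:
  day shift: (480/8,000) × 38.3 = 2.298
  evening shift: (6,160/8,000) × 20.6 = 15.862
  night shift: (560/8,000) × 28.6 = 2.002
  weekend shift: (800/8,000) × 13.8 = 1.38
Post-stratified estimate = 21.542 → 21.5%.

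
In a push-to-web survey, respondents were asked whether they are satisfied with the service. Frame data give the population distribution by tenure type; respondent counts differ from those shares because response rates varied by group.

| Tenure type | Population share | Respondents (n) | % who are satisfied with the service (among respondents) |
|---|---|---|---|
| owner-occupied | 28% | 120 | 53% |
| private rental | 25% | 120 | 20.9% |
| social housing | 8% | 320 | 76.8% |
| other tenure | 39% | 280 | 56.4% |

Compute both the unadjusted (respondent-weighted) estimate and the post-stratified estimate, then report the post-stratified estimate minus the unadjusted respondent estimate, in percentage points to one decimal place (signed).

-10.4 percentage points

Naive respondent-only estimate (weights = respondent counts):
  (120/840)×53 + (120/840)×20.9 + (320/840)×76.8 + (280/840)×56.4 = 58.6143%
Post-stratified estimate weights by population shares:
  0.28×53 + 0.25×20.9 + 0.08×76.8 + 0.39×56.4 = 48.205%
Difference = 48.205 − 58.6143 = -10.4093 pp.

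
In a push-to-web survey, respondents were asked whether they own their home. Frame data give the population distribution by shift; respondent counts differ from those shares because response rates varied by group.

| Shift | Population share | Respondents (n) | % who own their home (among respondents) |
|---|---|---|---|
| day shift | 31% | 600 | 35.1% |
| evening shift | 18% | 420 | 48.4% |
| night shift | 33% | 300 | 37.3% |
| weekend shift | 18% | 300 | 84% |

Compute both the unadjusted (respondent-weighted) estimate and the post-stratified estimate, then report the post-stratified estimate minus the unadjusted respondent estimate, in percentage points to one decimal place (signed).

-1.0 percentage points

Without adjustment, the pooled respondent share is:
  (600/1620)×35.1 + (420/1620)×48.4 + (300/1620)×37.3 + (300/1620)×84 = 48.0111%
Reweighting by population shift shares:
  0.31×35.1 + 0.18×48.4 + 0.33×37.3 + 0.18×84 = 47.022%
Difference = 47.022 − 48.0111 = -0.9891 pp.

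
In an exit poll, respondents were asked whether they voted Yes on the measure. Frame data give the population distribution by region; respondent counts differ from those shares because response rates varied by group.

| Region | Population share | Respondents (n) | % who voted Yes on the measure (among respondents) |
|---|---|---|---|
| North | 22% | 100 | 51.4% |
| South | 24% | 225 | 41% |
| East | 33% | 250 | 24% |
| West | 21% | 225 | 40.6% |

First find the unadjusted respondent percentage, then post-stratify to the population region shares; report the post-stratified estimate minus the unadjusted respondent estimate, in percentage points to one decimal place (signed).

+0.7 percentage points

Unadjusted (pooled respondent) estimate weights by respondent counts:
  (100/800)×51.4 + (225/800)×41 + (250/800)×24 + (225/800)×40.6 = 36.875%
Reweighting by population region shares:
  0.22×51.4 + 0.24×41 + 0.33×24 + 0.21×40.6 = 37.594%
Difference = 37.594 − 36.875 = 0.719 pp.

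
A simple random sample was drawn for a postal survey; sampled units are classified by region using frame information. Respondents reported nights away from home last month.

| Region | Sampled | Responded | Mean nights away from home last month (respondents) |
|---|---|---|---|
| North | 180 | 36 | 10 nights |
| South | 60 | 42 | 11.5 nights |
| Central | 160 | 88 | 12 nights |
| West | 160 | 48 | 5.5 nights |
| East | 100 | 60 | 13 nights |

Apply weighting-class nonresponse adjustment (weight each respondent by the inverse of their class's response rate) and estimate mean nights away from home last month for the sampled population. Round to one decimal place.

Class response rates: North 36/180 = 20%, South 42/60 = 70%, Central 88/160 = 55%, West 48/160 = 30%, East 60/100 = 60%.
Inverse-response-rate weighting restores each class to its sampled count, so class totals weight by n_sampled:
  North: 180 × 10 = 1800
  South: 60 × 11.5 = 690
  Central: 160 × 12 = 1920
  West: 160 × 5.5 = 880
  East: 100 × 13 = 1300
Adjusted estimate = 6590 / 660 = 9.98485 → 10.0.

10.0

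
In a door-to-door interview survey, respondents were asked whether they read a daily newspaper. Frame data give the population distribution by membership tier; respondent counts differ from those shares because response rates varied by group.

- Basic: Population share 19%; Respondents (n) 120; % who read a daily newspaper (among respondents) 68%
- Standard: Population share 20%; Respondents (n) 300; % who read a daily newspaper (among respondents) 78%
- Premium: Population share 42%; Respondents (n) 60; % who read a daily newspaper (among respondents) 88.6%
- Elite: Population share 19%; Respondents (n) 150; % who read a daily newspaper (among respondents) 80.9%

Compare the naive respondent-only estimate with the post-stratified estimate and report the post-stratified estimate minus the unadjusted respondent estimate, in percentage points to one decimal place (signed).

Unadjusted (pooled respondent) estimate weights by respondent counts:
  (120/630)×68 + (300/630)×78 + (60/630)×88.6 + (150/630)×80.9 = 77.7952%
Reweighting by population membership tier shares:
  0.19×68 + 0.2×78 + 0.42×88.6 + 0.19×80.9 = 81.103%
Difference = 81.103 − 77.7952 = 3.3078 pp.

+3.3 percentage points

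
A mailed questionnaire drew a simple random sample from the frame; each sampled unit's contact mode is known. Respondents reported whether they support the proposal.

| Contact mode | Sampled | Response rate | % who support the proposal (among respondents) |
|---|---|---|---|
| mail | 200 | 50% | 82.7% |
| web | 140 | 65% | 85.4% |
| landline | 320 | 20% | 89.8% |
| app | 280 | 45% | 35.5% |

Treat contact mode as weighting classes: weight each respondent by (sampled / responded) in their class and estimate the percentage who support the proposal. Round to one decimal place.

71.5%

Inverse-response-rate weighting restores each class to its sampled count, so class totals weight by n_sampled:
  mail: 200 × 82.7 = 16,540
  web: 140 × 85.4 = 11,956
  landline: 320 × 89.8 = 28,736
  app: 280 × 35.5 = 9940
Adjusted estimate = 67,172 / 940 = 71.4596 → 71.5%.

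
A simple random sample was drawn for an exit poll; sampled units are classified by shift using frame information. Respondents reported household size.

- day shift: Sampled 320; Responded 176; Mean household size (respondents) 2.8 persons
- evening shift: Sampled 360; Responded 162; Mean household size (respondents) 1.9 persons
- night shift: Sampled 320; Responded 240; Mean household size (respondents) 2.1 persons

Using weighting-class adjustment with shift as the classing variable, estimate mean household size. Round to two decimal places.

2.25

Response rates by class: day shift 176/320 = 55%, evening shift 162/360 = 45%, night shift 240/320 = 75%.
Weighting each respondent by the inverse class response rate inflates each class back to its sampled size, so the class weight is n_sampled:
  day shift: 320 × 2.8 = 896
  evening shift: 360 × 1.9 = 684
  night shift: 320 × 2.1 = 672
Adjusted estimate = 2252 / 1,000 = 2.252 → 2.25.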